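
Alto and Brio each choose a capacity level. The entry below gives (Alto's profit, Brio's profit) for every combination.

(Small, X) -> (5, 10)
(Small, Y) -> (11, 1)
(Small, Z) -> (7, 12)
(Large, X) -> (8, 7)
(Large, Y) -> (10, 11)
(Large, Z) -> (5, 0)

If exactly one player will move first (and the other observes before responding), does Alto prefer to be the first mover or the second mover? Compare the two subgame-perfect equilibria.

first

If Alto leads: Brio's best replies are Small→Z, Large→Y; Alto's induced payoffs 7, 10; outcome (Large, Y), payoffs (10, 11).
If Brio leads: Alto's best replies are X→Large, Y→Small, Z→Small; Brio's induced payoffs 7, 1, 12; outcome (Small, Z), payoffs (7, 12).
Alto gets 10 moving first and 7 moving second, so Alto prefers to move first.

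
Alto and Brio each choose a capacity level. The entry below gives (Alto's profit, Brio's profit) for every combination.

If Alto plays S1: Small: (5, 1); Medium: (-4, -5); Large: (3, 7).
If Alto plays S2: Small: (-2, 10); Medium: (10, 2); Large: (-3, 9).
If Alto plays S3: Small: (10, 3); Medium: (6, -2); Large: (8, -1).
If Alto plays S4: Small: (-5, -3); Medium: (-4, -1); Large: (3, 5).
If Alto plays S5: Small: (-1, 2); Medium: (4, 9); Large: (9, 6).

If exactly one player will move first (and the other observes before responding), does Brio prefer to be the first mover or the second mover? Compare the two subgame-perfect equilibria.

If Alto leads: Brio's best replies are S1→Large, S2→Small, S3→Small, S4→Large, S5→Medium; Alto's induced payoffs 3, -2, 10, 3, 4; outcome (S3, Small), payoffs (10, 3).
If Brio leads: Alto's best replies are Small→S3, Medium→S2, Large→S5; Brio's induced payoffs 3, 2, 6; outcome (S5, Large), payoffs (9, 6).
Brio gets 6 moving first and 3 moving second, so Brio prefers to move first.

first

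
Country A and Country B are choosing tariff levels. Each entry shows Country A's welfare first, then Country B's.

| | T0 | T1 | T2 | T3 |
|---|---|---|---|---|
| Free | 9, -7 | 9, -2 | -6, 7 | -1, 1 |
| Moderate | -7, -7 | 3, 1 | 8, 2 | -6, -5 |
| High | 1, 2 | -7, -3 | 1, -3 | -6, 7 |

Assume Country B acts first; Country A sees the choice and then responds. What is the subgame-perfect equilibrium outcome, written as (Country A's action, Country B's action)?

(Moderate, T2)

Country A best-responds to each possible Country B move:
- T0: BR = Free, leader payoff -7.
- T1: BR = Free, leader payoff -2.
- T2: BR = Moderate, leader payoff 2.
- T3: BR = Free, leader payoff 1.
Among -7, -2, 2, 1, the best is 2 at T2. Subgame-perfect outcome: (Moderate, T2) with payoffs (8, 2).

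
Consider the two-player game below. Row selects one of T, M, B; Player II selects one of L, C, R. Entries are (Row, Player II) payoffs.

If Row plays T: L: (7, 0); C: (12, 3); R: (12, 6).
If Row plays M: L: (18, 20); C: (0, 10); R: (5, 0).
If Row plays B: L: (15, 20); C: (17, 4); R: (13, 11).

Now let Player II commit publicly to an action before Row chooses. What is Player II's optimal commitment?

L

Backward induction with Player II moving first.
- L: BR = M, leader payoff 20.
- C: BR = B, leader payoff 4.
- R: BR = B, leader payoff 11.
Maximizing over 20, 4, 11, Player II chooses L. Subgame-perfect outcome: (M, L) with payoffs (18, 20).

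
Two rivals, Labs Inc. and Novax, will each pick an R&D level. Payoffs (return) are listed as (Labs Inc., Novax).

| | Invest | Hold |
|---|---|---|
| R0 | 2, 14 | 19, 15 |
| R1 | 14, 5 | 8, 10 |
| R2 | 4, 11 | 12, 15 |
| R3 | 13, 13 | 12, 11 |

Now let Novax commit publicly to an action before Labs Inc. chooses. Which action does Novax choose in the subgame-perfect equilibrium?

Hold

Solve by backward induction (Novax leads).
- Invest: BR = R1, leader payoff 5.
- Hold: BR = R0, leader payoff 15.
Among 5, 15, the best is 15 at Hold. Subgame-perfect outcome: (R0, Hold) with payoffs (19, 15).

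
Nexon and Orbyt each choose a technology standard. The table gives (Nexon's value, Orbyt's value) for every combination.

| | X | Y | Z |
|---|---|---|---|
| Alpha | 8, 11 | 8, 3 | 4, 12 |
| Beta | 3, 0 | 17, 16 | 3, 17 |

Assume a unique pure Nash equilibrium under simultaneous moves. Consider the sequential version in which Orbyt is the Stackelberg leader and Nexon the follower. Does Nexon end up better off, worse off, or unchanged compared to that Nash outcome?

Solve by backward induction (Orbyt leads).
- X: Nexon compares 8, 3 and picks Alpha; Orbyt would get 11.
- Y: Nexon compares 8, 17 and picks Beta; Orbyt would get 16.
- Z: Nexon compares 4, 3 and picks Alpha; Orbyt would get 12.
Orbyt's induced payoffs are 11, 16, 12, so Orbyt commits to Y. Subgame-perfect outcome: (Beta, Y) with payoffs (17, 16).
Under simultaneous play:
Nexon's best replies: X→Alpha; Y→Beta; Z→Alpha.
Orbyt's best replies: Alpha→Z; Beta→Z.
The unique mutual best reply is (Alpha, Z), giving (4, 12).
Nexon earns 17 sequentially versus 4 at the Nash outcome: better off.

better off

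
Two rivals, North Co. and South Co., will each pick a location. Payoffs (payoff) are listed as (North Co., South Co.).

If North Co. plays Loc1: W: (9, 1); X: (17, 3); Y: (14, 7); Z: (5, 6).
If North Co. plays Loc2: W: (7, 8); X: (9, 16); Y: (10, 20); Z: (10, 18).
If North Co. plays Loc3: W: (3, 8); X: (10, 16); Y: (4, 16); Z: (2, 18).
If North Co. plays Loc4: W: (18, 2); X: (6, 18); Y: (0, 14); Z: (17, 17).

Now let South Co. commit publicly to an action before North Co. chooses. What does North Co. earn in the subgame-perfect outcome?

17

North Co. best-responds to each possible South Co. move:
- W → North Co. plays Loc4 (best of 9, 7, 3, 18); South Co. gets 2.
- X → North Co. plays Loc1 (best of 17, 9, 10, 6); South Co. gets 3.
- Y → North Co. plays Loc1 (best of 14, 10, 4, 0); South Co. gets 7.
- Z → North Co. plays Loc4 (best of 5, 10, 2, 17); South Co. gets 17.
South Co.'s induced payoffs are 2, 3, 7, 17, so South Co. commits to Z. Subgame-perfect outcome: (Loc4, Z) with payoffs (17, 17).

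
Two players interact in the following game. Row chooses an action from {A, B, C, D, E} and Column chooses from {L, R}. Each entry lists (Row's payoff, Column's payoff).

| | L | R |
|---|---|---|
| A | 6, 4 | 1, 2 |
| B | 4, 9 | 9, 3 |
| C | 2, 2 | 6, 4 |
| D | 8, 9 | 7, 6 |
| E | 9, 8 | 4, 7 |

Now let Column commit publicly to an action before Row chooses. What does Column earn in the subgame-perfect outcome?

Backward induction with Column moving first.
- L: Row compares 6, 4, 2, 8, 9 and picks E; Column would get 8.
- R: Row compares 1, 9, 6, 7, 4 and picks B; Column would get 3.
Among 8, 3, the best is 8 at L. Subgame-perfect outcome: (E, L) with payoffs (9, 8).

8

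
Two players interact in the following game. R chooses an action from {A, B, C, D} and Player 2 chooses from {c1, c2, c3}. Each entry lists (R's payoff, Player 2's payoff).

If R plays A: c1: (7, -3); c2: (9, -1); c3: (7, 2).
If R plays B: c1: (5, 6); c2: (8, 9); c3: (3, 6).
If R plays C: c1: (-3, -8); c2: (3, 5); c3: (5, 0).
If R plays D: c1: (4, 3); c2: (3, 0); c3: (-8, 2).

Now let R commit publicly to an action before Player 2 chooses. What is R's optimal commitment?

Backward induction with R moving first.
- A → Player 2 plays c3 (best of -3, -1, 2); R gets 7.
- B → Player 2 plays c2 (best of 6, 9, 6); R gets 8.
- C → Player 2 plays c2 (best of -8, 5, 0); R gets 3.
- D → Player 2 plays c1 (best of 3, 0, 2); R gets 4.
Among 7, 8, 3, 4, the best is 8 at B. Subgame-perfect outcome: (B, c2) with payoffs (8, 9).

B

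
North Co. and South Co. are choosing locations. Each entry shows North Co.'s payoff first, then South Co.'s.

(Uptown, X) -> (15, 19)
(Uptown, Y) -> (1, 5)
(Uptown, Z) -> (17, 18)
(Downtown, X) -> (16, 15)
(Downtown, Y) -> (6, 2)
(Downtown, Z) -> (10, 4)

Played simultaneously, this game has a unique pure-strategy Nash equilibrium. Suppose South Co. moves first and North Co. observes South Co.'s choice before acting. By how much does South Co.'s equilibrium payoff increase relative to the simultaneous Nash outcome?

3

Backward induction with South Co. moving first.
- X: North Co. compares 15, 16 and picks Downtown; South Co. would get 15.
- Y: North Co. compares 1, 6 and picks Downtown; South Co. would get 2.
- Z: North Co. compares 17, 10 and picks Uptown; South Co. would get 18.
Among 15, 2, 18, the best is 18 at Z. Subgame-perfect outcome: (Uptown, Z) with payoffs (17, 18).
For the simultaneous game, intersect best replies.
North Co.'s best replies: X→Downtown; Y→Downtown; Z→Uptown.
South Co.'s best replies: Uptown→X; Downtown→X.
The unique mutual best reply is (Downtown, X), giving (16, 15).
South Co.'s commitment gain: 18 − 15 = 3.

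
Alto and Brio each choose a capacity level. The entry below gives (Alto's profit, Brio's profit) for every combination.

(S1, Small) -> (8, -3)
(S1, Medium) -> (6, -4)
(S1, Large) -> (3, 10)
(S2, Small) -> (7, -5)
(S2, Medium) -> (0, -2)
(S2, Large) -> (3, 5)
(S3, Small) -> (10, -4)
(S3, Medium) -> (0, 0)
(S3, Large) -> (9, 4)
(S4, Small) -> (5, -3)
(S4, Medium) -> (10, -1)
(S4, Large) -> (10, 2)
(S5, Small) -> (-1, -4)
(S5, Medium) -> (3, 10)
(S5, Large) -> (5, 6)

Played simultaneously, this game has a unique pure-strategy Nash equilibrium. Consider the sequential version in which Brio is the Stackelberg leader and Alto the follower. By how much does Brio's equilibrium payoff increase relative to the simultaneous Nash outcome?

0

Alto best-responds to each possible Brio move:
- Small: BR = S3, leader payoff -4.
- Medium: BR = S4, leader payoff -1.
- Large: BR = S4, leader payoff 2.
Brio's induced payoffs are -4, -1, 2, so Brio commits to Large. Subgame-perfect outcome: (S4, Large) with payoffs (10, 2).
Now find the simultaneous Nash equilibrium.
Alto's best replies: Small→S3; Medium→S4; Large→S4.
Brio's best replies: S1→Large; S2→Large; S3→Large; S4→Large; S5→Medium.
The unique mutual best reply is (S4, Large), giving (10, 2).
Brio's commitment gain: 2 − 2 = 0.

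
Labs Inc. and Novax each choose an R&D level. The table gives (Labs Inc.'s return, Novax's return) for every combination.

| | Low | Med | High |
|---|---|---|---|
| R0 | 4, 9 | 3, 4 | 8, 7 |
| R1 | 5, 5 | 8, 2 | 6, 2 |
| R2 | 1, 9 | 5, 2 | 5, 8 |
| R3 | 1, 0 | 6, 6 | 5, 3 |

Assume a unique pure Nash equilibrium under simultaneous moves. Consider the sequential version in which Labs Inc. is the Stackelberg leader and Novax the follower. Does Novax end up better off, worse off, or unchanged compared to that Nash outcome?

Work backward from Novax's decision.
- R0: BR = Low, leader payoff 4.
- R1: BR = Low, leader payoff 5.
- R2: BR = Low, leader payoff 1.
- R3: BR = Med, leader payoff 6.
Maximizing over 4, 5, 1, 6, Labs Inc. chooses R3. Subgame-perfect outcome: (R3, Med) with payoffs (6, 6).
Now find the simultaneous Nash equilibrium.
Labs Inc.'s best replies: Low→R1; Med→R1; High→R0.
Novax's best replies: R0→Low; R1→Low; R2→Low; R3→Med.
The unique mutual best reply is (R1, Low), giving (5, 5).
Novax earns 6 sequentially versus 5 at the Nash outcome: better off.

better off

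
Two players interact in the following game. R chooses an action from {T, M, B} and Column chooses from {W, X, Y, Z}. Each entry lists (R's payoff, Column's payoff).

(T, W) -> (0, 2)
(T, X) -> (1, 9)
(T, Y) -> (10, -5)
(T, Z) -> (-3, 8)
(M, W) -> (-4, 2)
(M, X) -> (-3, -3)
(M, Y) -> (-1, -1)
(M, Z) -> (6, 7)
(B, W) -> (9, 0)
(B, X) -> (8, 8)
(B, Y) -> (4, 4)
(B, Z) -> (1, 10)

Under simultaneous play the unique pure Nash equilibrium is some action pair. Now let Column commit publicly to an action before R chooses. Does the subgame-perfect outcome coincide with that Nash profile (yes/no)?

no

R best-responds to each possible Column move:
- W: BR = B, leader payoff 0.
- X: BR = B, leader payoff 8.
- Y: BR = T, leader payoff -5.
- Z: BR = M, leader payoff 7.
Column's induced payoffs are 0, 8, -5, 7, so Column commits to X. Subgame-perfect outcome: (B, X) with payoffs (8, 8).
For the simultaneous game, intersect best replies.
R's best replies: W→B; X→B; Y→T; Z→M.
Column's best replies: T→X; M→Z; B→Z.
The unique mutual best reply is (M, Z), giving (6, 7).
Sequential outcome (B, X) differs from the Nash profile (M, Z).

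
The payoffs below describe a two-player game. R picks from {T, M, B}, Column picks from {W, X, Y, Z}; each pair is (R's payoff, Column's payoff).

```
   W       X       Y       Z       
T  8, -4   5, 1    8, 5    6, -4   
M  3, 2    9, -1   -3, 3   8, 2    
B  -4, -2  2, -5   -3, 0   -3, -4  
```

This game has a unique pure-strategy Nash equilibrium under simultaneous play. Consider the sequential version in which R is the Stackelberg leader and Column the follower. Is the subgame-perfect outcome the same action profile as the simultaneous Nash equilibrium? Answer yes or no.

yes

Work backward from Column's decision.
- T: Column compares -4, 1, 5, -4 and picks Y; R would get 8.
- M: Column compares 2, -1, 3, 2 and picks Y; R would get -3.
- B: Column compares -2, -5, 0, -4 and picks Y; R would get -3.
R's induced payoffs are 8, -3, -3, so R commits to T. Subgame-perfect outcome: (T, Y) with payoffs (8, 5).
Now find the simultaneous Nash equilibrium.
R's best replies: W→T; X→M; Y→T; Z→M.
Column's best replies: T→Y; M→Y; B→Y.
Only (T, Y) has each player best-responding; Nash payoffs (8, 5).
Sequential outcome (T, Y) coincides with the Nash profile (T, Y).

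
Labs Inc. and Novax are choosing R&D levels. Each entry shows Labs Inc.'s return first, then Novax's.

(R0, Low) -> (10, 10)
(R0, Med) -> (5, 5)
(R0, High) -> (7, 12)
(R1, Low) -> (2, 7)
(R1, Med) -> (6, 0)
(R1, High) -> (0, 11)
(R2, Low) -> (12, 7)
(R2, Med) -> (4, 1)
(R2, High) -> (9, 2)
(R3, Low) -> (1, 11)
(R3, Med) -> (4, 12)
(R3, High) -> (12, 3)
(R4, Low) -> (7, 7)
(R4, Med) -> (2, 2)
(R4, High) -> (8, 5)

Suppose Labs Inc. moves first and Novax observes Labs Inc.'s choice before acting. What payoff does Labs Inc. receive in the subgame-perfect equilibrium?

Novax best-responds to each possible Labs Inc. move:
- R0: BR = High, leader payoff 7.
- R1: BR = High, leader payoff 0.
- R2: BR = Low, leader payoff 12.
- R3: BR = Med, leader payoff 4.
- R4: BR = Low, leader payoff 7.
Labs Inc.'s induced payoffs are 7, 0, 12, 4, 7, so Labs Inc. commits to R2. Subgame-perfect outcome: (R2, Low) with payoffs (12, 7).

12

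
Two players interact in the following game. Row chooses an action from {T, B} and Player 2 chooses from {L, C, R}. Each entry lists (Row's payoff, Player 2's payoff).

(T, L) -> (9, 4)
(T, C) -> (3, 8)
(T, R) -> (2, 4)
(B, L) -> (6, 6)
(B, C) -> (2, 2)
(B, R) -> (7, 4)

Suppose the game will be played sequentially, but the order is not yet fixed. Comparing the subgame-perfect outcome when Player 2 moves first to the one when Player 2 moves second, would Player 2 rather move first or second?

If Row leads: Player 2's best replies are T→C, B→L; Row's induced payoffs 3, 6; outcome (B, L), payoffs (6, 6).
If Player 2 leads: Row's best replies are L→T, C→T, R→B; Player 2's induced payoffs 4, 8, 4; outcome (T, C), payoffs (3, 8).
Player 2 gets 8 moving first and 6 moving second, so Player 2 prefers to move first.

first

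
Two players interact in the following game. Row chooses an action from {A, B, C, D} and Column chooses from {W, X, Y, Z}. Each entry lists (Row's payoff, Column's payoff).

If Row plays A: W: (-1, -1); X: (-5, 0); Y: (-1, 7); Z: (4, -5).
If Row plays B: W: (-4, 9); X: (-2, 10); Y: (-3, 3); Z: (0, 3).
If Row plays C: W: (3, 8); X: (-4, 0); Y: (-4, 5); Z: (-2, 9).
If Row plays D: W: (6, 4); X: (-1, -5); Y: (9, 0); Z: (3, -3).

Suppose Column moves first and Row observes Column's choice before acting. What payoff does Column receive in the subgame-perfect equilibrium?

4

Solve by backward induction (Column leads).
- W → Row plays D (best of -1, -4, 3, 6); Column gets 4.
- X → Row plays D (best of -5, -2, -4, -1); Column gets -5.
- Y → Row plays D (best of -1, -3, -4, 9); Column gets 0.
- Z → Row plays A (best of 4, 0, -2, 3); Column gets -5.
Maximizing over 4, -5, 0, -5, Column chooses W. Subgame-perfect outcome: (D, W) with payoffs (6, 4).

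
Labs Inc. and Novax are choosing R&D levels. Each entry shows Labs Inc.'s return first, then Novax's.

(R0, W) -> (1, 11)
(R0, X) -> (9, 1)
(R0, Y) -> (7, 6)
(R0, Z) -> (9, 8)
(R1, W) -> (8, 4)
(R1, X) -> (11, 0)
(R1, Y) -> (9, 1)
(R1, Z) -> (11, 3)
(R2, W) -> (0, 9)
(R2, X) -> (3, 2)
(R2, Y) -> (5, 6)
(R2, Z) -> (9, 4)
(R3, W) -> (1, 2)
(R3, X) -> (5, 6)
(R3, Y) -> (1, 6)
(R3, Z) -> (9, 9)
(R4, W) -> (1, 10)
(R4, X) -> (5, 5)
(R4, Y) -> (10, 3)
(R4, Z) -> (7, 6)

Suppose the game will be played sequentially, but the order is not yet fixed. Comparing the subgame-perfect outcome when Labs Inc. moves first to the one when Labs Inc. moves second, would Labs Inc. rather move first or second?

If Labs Inc. leads: Novax's best replies are R0→W, R1→W, R2→W, R3→Z, R4→W; Labs Inc.'s induced payoffs 1, 8, 0, 9, 1; outcome (R3, Z), payoffs (9, 9).
If Novax leads: Labs Inc.'s best replies are W→R1, X→R1, Y→R4, Z→R1; Novax's induced payoffs 4, 0, 3, 3; outcome (R1, W), payoffs (8, 4).
Labs Inc. gets 9 moving first and 8 moving second, so Labs Inc. prefers to move first.

first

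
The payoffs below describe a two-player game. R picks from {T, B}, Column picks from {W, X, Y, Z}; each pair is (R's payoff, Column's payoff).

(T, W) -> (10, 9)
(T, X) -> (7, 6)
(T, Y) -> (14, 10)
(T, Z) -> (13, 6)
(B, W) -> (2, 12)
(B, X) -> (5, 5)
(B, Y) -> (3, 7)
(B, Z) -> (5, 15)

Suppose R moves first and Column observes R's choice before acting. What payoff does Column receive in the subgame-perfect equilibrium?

Work backward from Column's decision.
- T: Column compares 9, 6, 10, 6 and picks Y; R would get 14.
- B: Column compares 12, 5, 7, 15 and picks Z; R would get 5.
Among 14, 5, the best is 14 at T. Subgame-perfect outcome: (T, Y) with payoffs (14, 10).

10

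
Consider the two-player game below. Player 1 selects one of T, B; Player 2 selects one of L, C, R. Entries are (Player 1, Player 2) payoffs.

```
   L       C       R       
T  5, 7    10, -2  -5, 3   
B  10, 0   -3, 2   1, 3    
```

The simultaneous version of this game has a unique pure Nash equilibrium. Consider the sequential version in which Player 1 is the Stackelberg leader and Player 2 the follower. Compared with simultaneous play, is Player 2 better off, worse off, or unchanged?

Solve by backward induction (Player 1 leads).
- T: BR = L, leader payoff 5.
- B: BR = R, leader payoff 1.
Among 5, 1, the best is 5 at T. Subgame-perfect outcome: (T, L) with payoffs (5, 7).
Now find the simultaneous Nash equilibrium.
Player 1's best replies: L→B; C→T; R→B.
Player 2's best replies: T→L; B→R.
The unique mutual best reply is (B, R), giving (1, 3).
Player 2 earns 7 sequentially versus 3 at the Nash outcome: better off.

better off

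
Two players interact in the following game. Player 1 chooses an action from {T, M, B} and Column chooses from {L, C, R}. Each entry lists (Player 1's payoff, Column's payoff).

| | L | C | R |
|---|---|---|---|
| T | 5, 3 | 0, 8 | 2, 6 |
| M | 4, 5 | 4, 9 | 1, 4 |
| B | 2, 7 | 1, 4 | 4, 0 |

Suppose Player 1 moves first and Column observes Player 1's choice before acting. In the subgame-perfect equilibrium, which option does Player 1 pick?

M

Work backward from Column's decision.
- T: BR = C, leader payoff 0.
- M: BR = C, leader payoff 4.
- B: BR = L, leader payoff 2.
Player 1's induced payoffs are 0, 4, 2, so Player 1 commits to M. Subgame-perfect outcome: (M, C) with payoffs (4, 9).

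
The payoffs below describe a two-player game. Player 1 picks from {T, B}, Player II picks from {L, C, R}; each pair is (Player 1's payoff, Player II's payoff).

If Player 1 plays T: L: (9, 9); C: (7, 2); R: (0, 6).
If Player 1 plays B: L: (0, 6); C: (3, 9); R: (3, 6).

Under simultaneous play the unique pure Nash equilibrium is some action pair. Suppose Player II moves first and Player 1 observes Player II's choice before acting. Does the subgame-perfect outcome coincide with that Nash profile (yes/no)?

Backward induction with Player II moving first.
- L: Player 1 compares 9, 0 and picks T; Player II would get 9.
- C: Player 1 compares 7, 3 and picks T; Player II would get 2.
- R: Player 1 compares 0, 3 and picks B; Player II would get 6.
Among 9, 2, 6, the best is 9 at L. Subgame-perfect outcome: (T, L) with payoffs (9, 9).
Under simultaneous play:
Player 1's best replies: L→T; C→T; R→B.
Player II's best replies: T→L; B→C.
The unique mutual best reply is (T, L), giving (9, 9).
Sequential outcome (T, L) coincides with the Nash profile (T, L).

yes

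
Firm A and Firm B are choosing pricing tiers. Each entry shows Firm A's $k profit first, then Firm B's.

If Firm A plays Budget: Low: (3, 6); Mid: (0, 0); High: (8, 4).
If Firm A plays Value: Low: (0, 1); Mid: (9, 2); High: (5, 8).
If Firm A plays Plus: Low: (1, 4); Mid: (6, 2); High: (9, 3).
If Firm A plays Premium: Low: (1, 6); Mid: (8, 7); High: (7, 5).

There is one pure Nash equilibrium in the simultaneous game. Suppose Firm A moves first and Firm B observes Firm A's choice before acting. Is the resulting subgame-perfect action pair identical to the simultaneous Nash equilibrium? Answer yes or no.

no

Firm B best-responds to each possible Firm A move:
- Budget: Firm B compares 6, 0, 4 and picks Low; Firm A would get 3.
- Value: Firm B compares 1, 2, 8 and picks High; Firm A would get 5.
- Plus: Firm B compares 4, 2, 3 and picks Low; Firm A would get 1.
- Premium: Firm B compares 6, 7, 5 and picks Mid; Firm A would get 8.
Among 3, 5, 1, 8, the best is 8 at Premium. Subgame-perfect outcome: (Premium, Mid) with payoffs (8, 7).
Now find the simultaneous Nash equilibrium.
Firm A's best replies: Low→Budget; Mid→Value; High→Plus.
Firm B's best replies: Budget→Low; Value→High; Plus→Low; Premium→Mid.
Only (Budget, Low) has each player best-responding; Nash payoffs (3, 6).
Sequential outcome (Premium, Mid) differs from the Nash profile (Budget, Low).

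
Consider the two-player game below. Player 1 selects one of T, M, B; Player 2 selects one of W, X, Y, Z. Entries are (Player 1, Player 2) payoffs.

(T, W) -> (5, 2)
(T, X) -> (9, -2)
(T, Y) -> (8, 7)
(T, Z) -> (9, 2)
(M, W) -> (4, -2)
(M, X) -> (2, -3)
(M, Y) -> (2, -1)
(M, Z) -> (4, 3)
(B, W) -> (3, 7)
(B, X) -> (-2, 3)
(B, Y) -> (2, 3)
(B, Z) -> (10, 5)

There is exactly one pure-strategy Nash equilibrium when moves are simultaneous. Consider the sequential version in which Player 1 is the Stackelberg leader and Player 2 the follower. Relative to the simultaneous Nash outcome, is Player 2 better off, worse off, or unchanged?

Player 2 best-responds to each possible Player 1 move:
- T → Player 2 plays Y (best of 2, -2, 7, 2); Player 1 gets 8.
- M → Player 2 plays Z (best of -2, -3, -1, 3); Player 1 gets 4.
- B → Player 2 plays W (best of 7, 3, 3, 5); Player 1 gets 3.
Player 1's induced payoffs are 8, 4, 3, so Player 1 commits to T. Subgame-perfect outcome: (T, Y) with payoffs (8, 7).
Now find the simultaneous Nash equilibrium.
Player 1's best replies: W→T; X→T; Y→T; Z→B.
Player 2's best replies: T→Y; M→Z; B→W.
The unique mutual best reply is (T, Y), giving (8, 7).
Player 2 earns 7 sequentially versus 7 at the Nash outcome: unchanged.

unchanged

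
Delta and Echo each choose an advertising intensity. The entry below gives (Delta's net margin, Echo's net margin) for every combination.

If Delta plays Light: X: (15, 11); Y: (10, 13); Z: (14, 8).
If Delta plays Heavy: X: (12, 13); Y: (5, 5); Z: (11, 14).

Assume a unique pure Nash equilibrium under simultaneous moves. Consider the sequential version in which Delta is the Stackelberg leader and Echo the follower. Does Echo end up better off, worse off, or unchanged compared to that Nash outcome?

better off

Work backward from Echo's decision.
- Light: BR = Y, leader payoff 10.
- Heavy: BR = Z, leader payoff 11.
Among 10, 11, the best is 11 at Heavy. Subgame-perfect outcome: (Heavy, Z) with payoffs (11, 14).
Under simultaneous play:
Delta's best replies: X→Light; Y→Light; Z→Light.
Echo's best replies: Light→Y; Heavy→Z.
Only (Light, Y) has each player best-responding; Nash payoffs (10, 13).
Echo earns 14 sequentially versus 13 at the Nash outcome: better off.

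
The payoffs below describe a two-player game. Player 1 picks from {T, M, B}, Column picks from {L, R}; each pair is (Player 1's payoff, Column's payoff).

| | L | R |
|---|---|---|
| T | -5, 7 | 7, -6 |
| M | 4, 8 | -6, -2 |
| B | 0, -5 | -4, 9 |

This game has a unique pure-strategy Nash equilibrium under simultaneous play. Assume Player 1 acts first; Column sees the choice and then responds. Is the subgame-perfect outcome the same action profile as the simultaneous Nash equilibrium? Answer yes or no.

yes

Backward induction with Player 1 moving first.
- T: BR = L, leader payoff -5.
- M: BR = L, leader payoff 4.
- B: BR = R, leader payoff -4.
Among -5, 4, -4, the best is 4 at M. Subgame-perfect outcome: (M, L) with payoffs (4, 8).
Under simultaneous play:
Player 1's best replies: L→M; R→T.
Column's best replies: T→L; M→L; B→R.
Only (M, L) has each player best-responding; Nash payoffs (4, 8).
Sequential outcome (M, L) coincides with the Nash profile (M, L).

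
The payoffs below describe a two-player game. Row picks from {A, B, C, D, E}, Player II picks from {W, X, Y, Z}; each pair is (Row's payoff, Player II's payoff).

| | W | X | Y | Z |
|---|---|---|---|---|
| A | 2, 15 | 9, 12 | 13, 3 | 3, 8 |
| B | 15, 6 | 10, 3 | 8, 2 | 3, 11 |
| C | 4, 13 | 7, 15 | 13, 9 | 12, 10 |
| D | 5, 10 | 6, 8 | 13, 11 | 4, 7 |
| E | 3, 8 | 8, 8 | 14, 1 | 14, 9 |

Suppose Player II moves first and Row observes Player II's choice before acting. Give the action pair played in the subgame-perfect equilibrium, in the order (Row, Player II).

(E, Z)

Backward induction with Player II moving first.
- W: BR = B, leader payoff 6.
- X: BR = B, leader payoff 3.
- Y: BR = E, leader payoff 1.
- Z: BR = E, leader payoff 9.
Among 6, 3, 1, 9, the best is 9 at Z. Subgame-perfect outcome: (E, Z) with payoffs (14, 9).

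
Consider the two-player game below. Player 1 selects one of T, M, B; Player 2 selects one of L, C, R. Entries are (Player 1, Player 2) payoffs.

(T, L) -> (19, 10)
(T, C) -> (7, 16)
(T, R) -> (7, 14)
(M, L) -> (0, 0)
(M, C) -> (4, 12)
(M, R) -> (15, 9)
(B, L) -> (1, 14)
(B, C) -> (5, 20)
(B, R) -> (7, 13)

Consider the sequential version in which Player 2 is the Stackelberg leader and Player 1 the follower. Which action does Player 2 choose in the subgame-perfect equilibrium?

Backward induction with Player 2 moving first.
- L → Player 1 plays T (best of 19, 0, 1); Player 2 gets 10.
- C → Player 1 plays T (best of 7, 4, 5); Player 2 gets 16.
- R → Player 1 plays M (best of 7, 15, 7); Player 2 gets 9.
Maximizing over 10, 16, 9, Player 2 chooses C. Subgame-perfect outcome: (T, C) with payoffs (7, 16).

C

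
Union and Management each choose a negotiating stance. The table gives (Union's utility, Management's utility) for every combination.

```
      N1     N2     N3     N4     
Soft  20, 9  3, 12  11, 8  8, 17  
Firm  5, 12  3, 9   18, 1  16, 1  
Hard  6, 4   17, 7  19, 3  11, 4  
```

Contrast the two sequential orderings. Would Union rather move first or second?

second

If Union leads: Management's best replies are Soft→N4, Firm→N1, Hard→N2; Union's induced payoffs 8, 5, 17; outcome (Hard, N2), payoffs (17, 7).
If Management leads: Union's best replies are N1→Soft, N2→Hard, N3→Hard, N4→Firm; Management's induced payoffs 9, 7, 3, 1; outcome (Soft, N1), payoffs (20, 9).
Union gets 17 moving first and 20 moving second, so Union prefers to move second.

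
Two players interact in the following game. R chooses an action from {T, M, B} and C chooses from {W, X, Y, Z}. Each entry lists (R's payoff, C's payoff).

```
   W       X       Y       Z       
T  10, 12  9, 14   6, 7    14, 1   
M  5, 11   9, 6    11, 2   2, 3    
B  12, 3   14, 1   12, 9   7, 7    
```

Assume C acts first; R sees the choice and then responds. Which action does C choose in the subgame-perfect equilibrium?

Y

R best-responds to each possible C move:
- W: BR = B, leader payoff 3.
- X: BR = B, leader payoff 1.
- Y: BR = B, leader payoff 9.
- Z: BR = T, leader payoff 1.
Maximizing over 3, 1, 9, 1, C chooses Y. Subgame-perfect outcome: (B, Y) with payoffs (12, 9).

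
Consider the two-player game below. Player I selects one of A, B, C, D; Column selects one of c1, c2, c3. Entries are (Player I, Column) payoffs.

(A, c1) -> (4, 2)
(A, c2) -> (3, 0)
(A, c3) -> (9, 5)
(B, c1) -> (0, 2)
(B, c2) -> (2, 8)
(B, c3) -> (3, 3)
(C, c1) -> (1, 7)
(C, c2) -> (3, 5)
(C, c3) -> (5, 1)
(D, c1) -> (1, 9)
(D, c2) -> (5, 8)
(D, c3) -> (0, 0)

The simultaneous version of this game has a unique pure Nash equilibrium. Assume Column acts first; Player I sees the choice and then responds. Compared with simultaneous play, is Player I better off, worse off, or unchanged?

worse off

Work backward from Player I's decision.
- c1: BR = A, leader payoff 2.
- c2: BR = D, leader payoff 8.
- c3: BR = A, leader payoff 5.
Among 2, 8, 5, the best is 8 at c2. Subgame-perfect outcome: (D, c2) with payoffs (5, 8).
Under simultaneous play:
Player I's best replies: c1→A; c2→D; c3→A.
Column's best replies: A→c3; B→c2; C→c1; D→c1.
Only (A, c3) has each player best-responding; Nash payoffs (9, 5).
Player I earns 5 sequentially versus 9 at the Nash outcome: worse off.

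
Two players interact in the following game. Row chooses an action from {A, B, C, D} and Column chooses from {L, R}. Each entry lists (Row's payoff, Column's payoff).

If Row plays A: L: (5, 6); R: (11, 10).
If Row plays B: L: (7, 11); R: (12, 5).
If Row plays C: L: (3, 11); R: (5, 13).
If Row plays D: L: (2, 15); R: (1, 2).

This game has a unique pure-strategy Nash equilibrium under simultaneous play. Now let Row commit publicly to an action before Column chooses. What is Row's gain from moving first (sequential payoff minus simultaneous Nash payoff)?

4

Column best-responds to each possible Row move:
- A → Column plays R (best of 6, 10); Row gets 11.
- B → Column plays L (best of 11, 5); Row gets 7.
- C → Column plays R (best of 11, 13); Row gets 5.
- D → Column plays L (best of 15, 2); Row gets 2.
Among 11, 7, 5, 2, the best is 11 at A. Subgame-perfect outcome: (A, R) with payoffs (11, 10).
Now find the simultaneous Nash equilibrium.
Row's best replies: L→B; R→B.
Column's best replies: A→R; B→L; C→R; D→L.
The unique mutual best reply is (B, L), giving (7, 11).
Row's commitment gain: 11 − 7 = 4.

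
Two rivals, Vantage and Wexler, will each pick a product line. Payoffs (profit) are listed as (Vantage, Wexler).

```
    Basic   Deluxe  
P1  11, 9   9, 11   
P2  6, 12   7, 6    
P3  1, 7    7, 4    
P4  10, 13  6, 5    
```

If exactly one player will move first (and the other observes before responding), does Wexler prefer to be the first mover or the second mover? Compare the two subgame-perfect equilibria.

second

If Vantage leads: Wexler's best replies are P1→Deluxe, P2→Basic, P3→Basic, P4→Basic; Vantage's induced payoffs 9, 6, 1, 10; outcome (P4, Basic), payoffs (10, 13).
If Wexler leads: Vantage's best replies are Basic→P1, Deluxe→P1; Wexler's induced payoffs 9, 11; outcome (P1, Deluxe), payoffs (9, 11).
Wexler gets 11 moving first and 13 moving second, so Wexler prefers to move second.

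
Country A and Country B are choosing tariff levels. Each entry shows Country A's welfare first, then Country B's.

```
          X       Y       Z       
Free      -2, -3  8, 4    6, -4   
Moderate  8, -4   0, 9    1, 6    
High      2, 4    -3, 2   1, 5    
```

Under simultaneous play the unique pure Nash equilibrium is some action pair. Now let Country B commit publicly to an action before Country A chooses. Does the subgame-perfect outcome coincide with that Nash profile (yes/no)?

Work backward from Country A's decision.
- X: Country A compares -2, 8, 2 and picks Moderate; Country B would get -4.
- Y: Country A compares 8, 0, -3 and picks Free; Country B would get 4.
- Z: Country A compares 6, 1, 1 and picks Free; Country B would get -4.
Maximizing over -4, 4, -4, Country B chooses Y. Subgame-perfect outcome: (Free, Y) with payoffs (8, 4).
Now find the simultaneous Nash equilibrium.
Country A's best replies: X→Moderate; Y→Free; Z→Free.
Country B's best replies: Free→Y; Moderate→Y; High→Z.
Only (Free, Y) has each player best-responding; Nash payoffs (8, 4).
Sequential outcome (Free, Y) coincides with the Nash profile (Free, Y).

yes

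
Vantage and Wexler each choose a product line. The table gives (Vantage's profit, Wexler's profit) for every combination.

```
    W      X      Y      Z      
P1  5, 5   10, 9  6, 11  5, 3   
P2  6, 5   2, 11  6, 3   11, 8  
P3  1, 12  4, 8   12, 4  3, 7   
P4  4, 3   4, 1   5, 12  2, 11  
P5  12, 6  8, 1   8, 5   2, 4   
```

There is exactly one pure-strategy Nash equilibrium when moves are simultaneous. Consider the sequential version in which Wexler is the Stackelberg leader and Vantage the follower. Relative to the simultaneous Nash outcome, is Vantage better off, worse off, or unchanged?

Vantage best-responds to each possible Wexler move:
- W: BR = P5, leader payoff 6.
- X: BR = P1, leader payoff 9.
- Y: BR = P3, leader payoff 4.
- Z: BR = P2, leader payoff 8.
Among 6, 9, 4, 8, the best is 9 at X. Subgame-perfect outcome: (P1, X) with payoffs (10, 9).
For the simultaneous game, intersect best replies.
Vantage's best replies: W→P5; X→P1; Y→P3; Z→P2.
Wexler's best replies: P1→Y; P2→X; P3→W; P4→Y; P5→W.
Only (P5, W) has each player best-responding; Nash payoffs (12, 6).
Vantage earns 10 sequentially versus 12 at the Nash outcome: worse off.

worse off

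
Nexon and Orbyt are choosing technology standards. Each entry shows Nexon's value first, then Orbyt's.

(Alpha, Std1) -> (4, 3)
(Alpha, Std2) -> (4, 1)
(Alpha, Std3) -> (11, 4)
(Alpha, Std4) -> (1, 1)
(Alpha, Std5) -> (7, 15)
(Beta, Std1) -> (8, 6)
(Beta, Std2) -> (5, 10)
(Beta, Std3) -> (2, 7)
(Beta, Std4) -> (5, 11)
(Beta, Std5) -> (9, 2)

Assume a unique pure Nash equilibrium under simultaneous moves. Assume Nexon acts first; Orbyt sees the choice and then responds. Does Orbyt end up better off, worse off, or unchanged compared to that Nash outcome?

better off

Backward induction with Nexon moving first.
- Alpha: BR = Std5, leader payoff 7.
- Beta: BR = Std4, leader payoff 5.
Nexon's induced payoffs are 7, 5, so Nexon commits to Alpha. Subgame-perfect outcome: (Alpha, Std5) with payoffs (7, 15).
For the simultaneous game, intersect best replies.
Nexon's best replies: Std1→Beta; Std2→Beta; Std3→Alpha; Std4→Beta; Std5→Beta.
Orbyt's best replies: Alpha→Std5; Beta→Std4.
The unique mutual best reply is (Beta, Std4), giving (5, 11).
Orbyt earns 15 sequentially versus 11 at the Nash outcome: better off.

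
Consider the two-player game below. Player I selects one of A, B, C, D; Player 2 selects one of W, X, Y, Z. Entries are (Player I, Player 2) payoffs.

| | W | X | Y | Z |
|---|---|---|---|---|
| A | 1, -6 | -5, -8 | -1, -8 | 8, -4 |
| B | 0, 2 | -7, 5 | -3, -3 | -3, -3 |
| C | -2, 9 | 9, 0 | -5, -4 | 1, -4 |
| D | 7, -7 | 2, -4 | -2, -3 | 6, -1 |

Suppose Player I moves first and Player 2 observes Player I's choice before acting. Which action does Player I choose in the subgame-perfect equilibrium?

A

Backward induction with Player I moving first.
- A: Player 2 compares -6, -8, -8, -4 and picks Z; Player I would get 8.
- B: Player 2 compares 2, 5, -3, -3 and picks X; Player I would get -7.
- C: Player 2 compares 9, 0, -4, -4 and picks W; Player I would get -2.
- D: Player 2 compares -7, -4, -3, -1 and picks Z; Player I would get 6.
Among 8, -7, -2, 6, the best is 8 at A. Subgame-perfect outcome: (A, Z) with payoffs (8, -4).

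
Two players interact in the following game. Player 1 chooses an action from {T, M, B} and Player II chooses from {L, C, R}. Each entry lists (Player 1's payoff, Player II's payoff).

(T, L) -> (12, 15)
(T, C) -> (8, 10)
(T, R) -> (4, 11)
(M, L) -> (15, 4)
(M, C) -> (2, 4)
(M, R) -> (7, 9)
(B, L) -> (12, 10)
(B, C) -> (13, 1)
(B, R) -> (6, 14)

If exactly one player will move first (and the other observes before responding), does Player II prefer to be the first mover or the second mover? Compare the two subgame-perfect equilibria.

second

If Player 1 leads: Player II's best replies are T→L, M→R, B→R; Player 1's induced payoffs 12, 7, 6; outcome (T, L), payoffs (12, 15).
If Player II leads: Player 1's best replies are L→M, C→B, R→M; Player II's induced payoffs 4, 1, 9; outcome (M, R), payoffs (7, 9).
Player II gets 9 moving first and 15 moving second, so Player II prefers to move second.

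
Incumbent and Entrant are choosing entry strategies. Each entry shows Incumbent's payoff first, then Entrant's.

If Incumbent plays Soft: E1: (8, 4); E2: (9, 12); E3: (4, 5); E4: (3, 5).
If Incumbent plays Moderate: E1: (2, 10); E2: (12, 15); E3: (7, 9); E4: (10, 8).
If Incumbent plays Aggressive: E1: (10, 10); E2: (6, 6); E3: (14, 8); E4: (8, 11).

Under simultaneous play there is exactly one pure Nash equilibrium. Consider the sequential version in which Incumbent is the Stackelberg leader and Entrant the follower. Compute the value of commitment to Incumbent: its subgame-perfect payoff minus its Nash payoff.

Work backward from Entrant's decision.
- Soft: BR = E2, leader payoff 9.
- Moderate: BR = E2, leader payoff 12.
- Aggressive: BR = E4, leader payoff 8.
Incumbent's induced payoffs are 9, 12, 8, so Incumbent commits to Moderate. Subgame-perfect outcome: (Moderate, E2) with payoffs (12, 15).
Now find the simultaneous Nash equilibrium.
Incumbent's best replies: E1→Aggressive; E2→Moderate; E3→Aggressive; E4→Moderate.
Entrant's best replies: Soft→E2; Moderate→E2; Aggressive→E4.
The unique mutual best reply is (Moderate, E2), giving (12, 15).
Incumbent's commitment gain: 12 − 12 = 0.

0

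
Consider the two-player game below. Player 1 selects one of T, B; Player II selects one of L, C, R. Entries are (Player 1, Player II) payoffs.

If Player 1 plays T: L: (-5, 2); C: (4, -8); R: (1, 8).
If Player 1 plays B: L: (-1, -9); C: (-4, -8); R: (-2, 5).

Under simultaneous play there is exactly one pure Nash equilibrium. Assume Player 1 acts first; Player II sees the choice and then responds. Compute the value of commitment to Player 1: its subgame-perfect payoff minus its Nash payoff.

Solve by backward induction (Player 1 leads).
- T → Player II plays R (best of 2, -8, 8); Player 1 gets 1.
- B → Player II plays R (best of -9, -8, 5); Player 1 gets -2.
Player 1's induced payoffs are 1, -2, so Player 1 commits to T. Subgame-perfect outcome: (T, R) with payoffs (1, 8).
For the simultaneous game, intersect best replies.
Player 1's best replies: L→B; C→T; R→T.
Player II's best replies: T→R; B→R.
Only (T, R) has each player best-responding; Nash payoffs (1, 8).
Player 1's commitment gain: 1 − 1 = 0.

0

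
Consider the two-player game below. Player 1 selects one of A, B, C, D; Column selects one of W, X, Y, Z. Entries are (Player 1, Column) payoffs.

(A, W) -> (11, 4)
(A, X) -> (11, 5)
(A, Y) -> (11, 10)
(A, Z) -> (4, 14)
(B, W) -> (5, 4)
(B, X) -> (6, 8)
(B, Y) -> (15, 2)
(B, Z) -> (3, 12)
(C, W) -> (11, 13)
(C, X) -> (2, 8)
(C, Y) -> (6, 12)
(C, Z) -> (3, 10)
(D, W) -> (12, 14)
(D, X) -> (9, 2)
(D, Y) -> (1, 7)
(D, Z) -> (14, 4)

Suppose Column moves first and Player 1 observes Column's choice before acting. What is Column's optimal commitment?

W

Player 1 best-responds to each possible Column move:
- W: BR = D, leader payoff 14.
- X: BR = A, leader payoff 5.
- Y: BR = B, leader payoff 2.
- Z: BR = D, leader payoff 4.
Column's induced payoffs are 14, 5, 2, 4, so Column commits to W. Subgame-perfect outcome: (D, W) with payoffs (12, 14).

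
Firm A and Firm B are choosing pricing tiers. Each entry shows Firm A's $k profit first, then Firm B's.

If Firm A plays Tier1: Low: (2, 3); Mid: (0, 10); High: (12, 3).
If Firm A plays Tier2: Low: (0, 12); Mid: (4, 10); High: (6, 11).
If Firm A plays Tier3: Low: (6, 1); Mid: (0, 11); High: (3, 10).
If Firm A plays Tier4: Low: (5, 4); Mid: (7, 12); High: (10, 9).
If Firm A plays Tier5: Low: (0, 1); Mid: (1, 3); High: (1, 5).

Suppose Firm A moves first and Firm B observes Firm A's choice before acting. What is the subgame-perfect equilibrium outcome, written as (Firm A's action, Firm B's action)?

(Tier4, Mid)

Work backward from Firm B's decision.
- Tier1 → Firm B plays Mid (best of 3, 10, 3); Firm A gets 0.
- Tier2 → Firm B plays Low (best of 12, 10, 11); Firm A gets 0.
- Tier3 → Firm B plays Mid (best of 1, 11, 10); Firm A gets 0.
- Tier4 → Firm B plays Mid (best of 4, 12, 9); Firm A gets 7.
- Tier5 → Firm B plays High (best of 1, 3, 5); Firm A gets 1.
Among 0, 0, 0, 7, 1, the best is 7 at Tier4. Subgame-perfect outcome: (Tier4, Mid) with payoffs (7, 12).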